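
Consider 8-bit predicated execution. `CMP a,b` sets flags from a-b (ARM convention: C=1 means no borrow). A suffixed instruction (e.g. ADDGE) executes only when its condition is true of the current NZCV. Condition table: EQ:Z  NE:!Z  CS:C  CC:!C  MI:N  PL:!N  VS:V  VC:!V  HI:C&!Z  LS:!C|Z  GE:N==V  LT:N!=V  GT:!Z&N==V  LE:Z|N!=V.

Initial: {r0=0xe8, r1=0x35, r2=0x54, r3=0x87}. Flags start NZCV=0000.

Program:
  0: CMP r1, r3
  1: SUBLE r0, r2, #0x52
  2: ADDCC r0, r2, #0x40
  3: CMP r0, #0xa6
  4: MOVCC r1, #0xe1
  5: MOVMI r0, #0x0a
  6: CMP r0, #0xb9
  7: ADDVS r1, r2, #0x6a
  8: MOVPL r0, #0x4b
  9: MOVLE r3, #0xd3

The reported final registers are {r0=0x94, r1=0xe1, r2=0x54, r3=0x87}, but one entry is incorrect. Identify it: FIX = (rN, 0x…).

FIX = (r0, 0x4b)

0: ✓ CMP  NZCV=1001
1: · SUBLE
2: ✓ ADDCC  r0←0x94
3: ✓ CMP  NZCV=1000
4: ✓ MOVCC  r1←0xe1
5: ✓ MOVMI  r0←0x0a
6: ✓ CMP  NZCV=0000
7: · ADDVS
8: ✓ MOVPL  r0←0x4b
9: · MOVLE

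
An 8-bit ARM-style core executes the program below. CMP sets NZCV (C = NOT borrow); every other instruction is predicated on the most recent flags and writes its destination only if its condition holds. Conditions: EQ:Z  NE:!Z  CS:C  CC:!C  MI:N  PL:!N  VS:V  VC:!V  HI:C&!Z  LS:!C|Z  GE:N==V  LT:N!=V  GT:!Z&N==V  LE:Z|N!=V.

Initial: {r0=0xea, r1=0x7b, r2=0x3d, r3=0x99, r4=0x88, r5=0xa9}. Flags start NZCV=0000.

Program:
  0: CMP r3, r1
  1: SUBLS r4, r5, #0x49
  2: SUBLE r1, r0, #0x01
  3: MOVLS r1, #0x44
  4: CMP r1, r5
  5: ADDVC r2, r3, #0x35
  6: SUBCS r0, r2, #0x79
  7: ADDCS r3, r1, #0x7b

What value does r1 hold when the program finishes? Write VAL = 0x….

VAL = 0xe9

[0] flags=0011 → (cmp)
[1] flags=0011 LS?F → skip
[2] flags=0011 LE?T → r1=0xe9
[3] flags=0011 LS?F → skip
[4] flags=0010 → (cmp)
[5] flags=0010 VC?T → r2=0xce
[6] flags=0010 CS?T → r0=0x55
[7] flags=0010 CS?T → r3=0x64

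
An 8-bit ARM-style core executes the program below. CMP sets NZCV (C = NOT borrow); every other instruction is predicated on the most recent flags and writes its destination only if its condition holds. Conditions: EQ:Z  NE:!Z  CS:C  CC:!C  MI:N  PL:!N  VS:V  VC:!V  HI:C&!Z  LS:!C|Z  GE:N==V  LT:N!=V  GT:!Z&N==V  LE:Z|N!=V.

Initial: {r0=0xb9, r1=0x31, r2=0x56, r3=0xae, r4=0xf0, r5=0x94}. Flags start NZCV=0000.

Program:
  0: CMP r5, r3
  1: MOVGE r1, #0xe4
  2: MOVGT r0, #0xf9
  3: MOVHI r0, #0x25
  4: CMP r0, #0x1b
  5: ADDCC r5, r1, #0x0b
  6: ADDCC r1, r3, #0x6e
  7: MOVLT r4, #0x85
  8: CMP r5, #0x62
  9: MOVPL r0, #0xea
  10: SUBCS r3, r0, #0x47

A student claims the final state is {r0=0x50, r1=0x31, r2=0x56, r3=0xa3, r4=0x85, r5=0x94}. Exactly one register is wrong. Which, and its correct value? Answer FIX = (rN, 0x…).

[0] flags=1000 → (cmp)
[1] flags=1000 GE?F → skip
[2] flags=1000 GT?F → skip
[3] flags=1000 HI?F → skip
[4] flags=1010 → (cmp)
[5] flags=1010 CC?F → skip
[6] flags=1010 CC?F → skip
[7] flags=1010 LT?T → r4=0x85
[8] flags=0011 → (cmp)
[9] flags=0011 PL?T → r0=0xea
[10] flags=0011 CS?T → r3=0xa3

FIX = (r0, 0xea)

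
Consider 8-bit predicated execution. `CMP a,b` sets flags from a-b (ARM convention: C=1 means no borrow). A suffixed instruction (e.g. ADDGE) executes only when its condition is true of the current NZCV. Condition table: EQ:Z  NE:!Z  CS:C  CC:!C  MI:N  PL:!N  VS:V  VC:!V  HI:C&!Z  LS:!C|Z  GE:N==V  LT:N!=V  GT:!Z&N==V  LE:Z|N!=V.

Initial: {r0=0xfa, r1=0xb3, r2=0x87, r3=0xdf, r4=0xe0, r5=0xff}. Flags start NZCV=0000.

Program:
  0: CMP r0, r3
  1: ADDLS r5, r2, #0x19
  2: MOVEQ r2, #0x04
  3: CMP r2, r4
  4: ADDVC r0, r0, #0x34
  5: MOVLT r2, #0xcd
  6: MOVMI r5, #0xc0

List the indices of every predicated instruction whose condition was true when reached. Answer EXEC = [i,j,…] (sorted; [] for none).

EXEC = [4,5,6]

0: ✓ CMP  NZCV=0010
1: · ADDLS
2: · MOVEQ
3: ✓ CMP  NZCV=1000
4: ✓ ADDVC  r0←0x2e
5: ✓ MOVLT  r2←0xcd
6: ✓ MOVMI  r5←0xc0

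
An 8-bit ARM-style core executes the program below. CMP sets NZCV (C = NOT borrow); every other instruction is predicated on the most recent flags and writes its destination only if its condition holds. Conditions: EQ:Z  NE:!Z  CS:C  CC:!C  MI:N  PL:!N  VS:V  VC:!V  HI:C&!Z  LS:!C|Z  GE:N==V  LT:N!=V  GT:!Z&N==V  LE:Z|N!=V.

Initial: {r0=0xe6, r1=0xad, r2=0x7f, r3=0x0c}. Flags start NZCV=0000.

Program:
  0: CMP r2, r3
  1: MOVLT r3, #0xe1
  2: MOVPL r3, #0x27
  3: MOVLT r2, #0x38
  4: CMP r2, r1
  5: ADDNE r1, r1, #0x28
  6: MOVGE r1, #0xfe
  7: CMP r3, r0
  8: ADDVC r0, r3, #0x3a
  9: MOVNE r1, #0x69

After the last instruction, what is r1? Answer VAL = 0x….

[0] flags=0010 → (cmp)
[1] flags=0010 LT?F → skip
[2] flags=0010 PL?T → r3=0x27
[3] flags=0010 LT?F → skip
[4] flags=1001 → (cmp)
[5] flags=1001 NE?T → r1=0xd5
[6] flags=1001 GE?T → r1=0xfe
[7] flags=0000 → (cmp)
[8] flags=0000 VC?T → r0=0x61
[9] flags=0000 NE?T → r1=0x69

VAL = 0x69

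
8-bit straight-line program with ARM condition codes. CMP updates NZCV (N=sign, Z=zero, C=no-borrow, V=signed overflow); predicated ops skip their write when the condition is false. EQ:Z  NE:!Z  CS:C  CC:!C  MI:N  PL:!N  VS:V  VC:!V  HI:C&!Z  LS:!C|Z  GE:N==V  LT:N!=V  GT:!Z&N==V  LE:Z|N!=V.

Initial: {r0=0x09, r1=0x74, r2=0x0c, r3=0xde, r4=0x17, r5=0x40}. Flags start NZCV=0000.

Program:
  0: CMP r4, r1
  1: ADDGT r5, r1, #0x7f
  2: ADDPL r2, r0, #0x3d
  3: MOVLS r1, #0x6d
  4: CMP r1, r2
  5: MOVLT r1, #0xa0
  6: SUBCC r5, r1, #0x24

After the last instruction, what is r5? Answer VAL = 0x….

VAL = 0x40

[0] flags=1000 → (cmp)
[1] flags=1000 GT?F → skip
[2] flags=1000 PL?F → skip
[3] flags=1000 LS?T → r1=0x6d
[4] flags=0010 → (cmp)
[5] flags=0010 LT?F → skip
[6] flags=0010 CC?F → skip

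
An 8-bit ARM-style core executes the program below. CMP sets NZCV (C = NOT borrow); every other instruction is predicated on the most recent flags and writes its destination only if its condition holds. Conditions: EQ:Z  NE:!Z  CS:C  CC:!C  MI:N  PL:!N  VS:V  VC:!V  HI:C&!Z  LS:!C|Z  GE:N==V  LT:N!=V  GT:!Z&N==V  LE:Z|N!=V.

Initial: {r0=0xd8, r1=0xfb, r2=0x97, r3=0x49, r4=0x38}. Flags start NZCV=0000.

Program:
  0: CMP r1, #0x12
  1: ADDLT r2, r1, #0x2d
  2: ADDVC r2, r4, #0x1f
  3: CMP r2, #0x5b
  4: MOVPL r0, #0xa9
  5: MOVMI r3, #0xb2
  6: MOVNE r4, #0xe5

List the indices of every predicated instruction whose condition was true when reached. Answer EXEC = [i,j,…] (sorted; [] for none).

0: ✓ CMP  NZCV=1010
1: ✓ ADDLT  r2←0x28
2: ✓ ADDVC  r2←0x57
3: ✓ CMP  NZCV=1000
4: · MOVPL
5: ✓ MOVMI  r3←0xb2
6: ✓ MOVNE  r4←0xe5

EXEC = [1,2,5,6]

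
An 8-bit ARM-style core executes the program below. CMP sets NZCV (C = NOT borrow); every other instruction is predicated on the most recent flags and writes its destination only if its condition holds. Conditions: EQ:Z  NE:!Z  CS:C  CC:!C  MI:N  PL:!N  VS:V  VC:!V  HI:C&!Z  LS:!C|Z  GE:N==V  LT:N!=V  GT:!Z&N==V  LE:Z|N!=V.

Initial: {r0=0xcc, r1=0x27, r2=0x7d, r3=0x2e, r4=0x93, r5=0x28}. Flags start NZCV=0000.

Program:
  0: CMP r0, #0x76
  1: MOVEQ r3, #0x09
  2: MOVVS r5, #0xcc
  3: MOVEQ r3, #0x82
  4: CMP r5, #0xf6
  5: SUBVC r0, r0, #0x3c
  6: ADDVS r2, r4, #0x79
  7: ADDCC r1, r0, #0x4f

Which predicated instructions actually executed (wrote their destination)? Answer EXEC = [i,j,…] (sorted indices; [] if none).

EXEC = [2,5,7]

0: ✓ CMP  NZCV=0011
1: · MOVEQ
2: ✓ MOVVS  r5←0xcc
3: · MOVEQ
4: ✓ CMP  NZCV=1000
5: ✓ SUBVC  r0←0x90
6: · ADDVS
7: ✓ ADDCC  r1←0xdf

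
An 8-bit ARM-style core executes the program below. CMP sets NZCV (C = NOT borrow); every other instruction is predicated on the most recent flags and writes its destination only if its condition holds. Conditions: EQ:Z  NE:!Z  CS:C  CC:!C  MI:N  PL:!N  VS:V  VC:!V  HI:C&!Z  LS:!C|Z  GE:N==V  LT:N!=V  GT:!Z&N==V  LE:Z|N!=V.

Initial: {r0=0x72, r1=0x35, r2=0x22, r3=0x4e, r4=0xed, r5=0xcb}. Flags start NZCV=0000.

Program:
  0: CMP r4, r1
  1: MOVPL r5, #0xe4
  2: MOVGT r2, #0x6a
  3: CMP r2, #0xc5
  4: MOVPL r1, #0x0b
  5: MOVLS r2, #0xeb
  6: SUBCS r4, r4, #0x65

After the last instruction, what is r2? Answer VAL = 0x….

0: ✓ CMP  NZCV=1010
1: · MOVPL
2: · MOVGT
3: ✓ CMP  NZCV=0000
4: ✓ MOVPL  r1←0x0b
5: ✓ MOVLS  r2←0xeb
6: · SUBCS

VAL = 0xeb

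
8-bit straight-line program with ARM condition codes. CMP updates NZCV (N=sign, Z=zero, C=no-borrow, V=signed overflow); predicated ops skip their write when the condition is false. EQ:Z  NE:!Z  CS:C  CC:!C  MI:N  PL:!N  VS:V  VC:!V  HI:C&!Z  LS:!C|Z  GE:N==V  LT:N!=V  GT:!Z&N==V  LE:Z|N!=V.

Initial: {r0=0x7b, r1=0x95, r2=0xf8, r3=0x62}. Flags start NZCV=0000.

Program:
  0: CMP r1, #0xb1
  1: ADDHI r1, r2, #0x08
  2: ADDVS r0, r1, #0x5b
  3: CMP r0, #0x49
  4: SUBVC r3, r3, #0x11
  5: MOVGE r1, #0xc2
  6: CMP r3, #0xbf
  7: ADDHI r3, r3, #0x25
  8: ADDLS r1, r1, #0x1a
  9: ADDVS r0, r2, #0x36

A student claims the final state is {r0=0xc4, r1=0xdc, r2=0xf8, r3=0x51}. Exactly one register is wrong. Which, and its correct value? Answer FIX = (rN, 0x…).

FIX = (r0, 0x2e)

[0] flags=1000 → (cmp)
[1] flags=1000 HI?F → skip
[2] flags=1000 VS?F → skip
[3] flags=0010 → (cmp)
[4] flags=0010 VC?T → r3=0x51
[5] flags=0010 GE?T → r1=0xc2
[6] flags=1001 → (cmp)
[7] flags=1001 HI?F → skip
[8] flags=1001 LS?T → r1=0xdc
[9] flags=1001 VS?T → r0=0x2e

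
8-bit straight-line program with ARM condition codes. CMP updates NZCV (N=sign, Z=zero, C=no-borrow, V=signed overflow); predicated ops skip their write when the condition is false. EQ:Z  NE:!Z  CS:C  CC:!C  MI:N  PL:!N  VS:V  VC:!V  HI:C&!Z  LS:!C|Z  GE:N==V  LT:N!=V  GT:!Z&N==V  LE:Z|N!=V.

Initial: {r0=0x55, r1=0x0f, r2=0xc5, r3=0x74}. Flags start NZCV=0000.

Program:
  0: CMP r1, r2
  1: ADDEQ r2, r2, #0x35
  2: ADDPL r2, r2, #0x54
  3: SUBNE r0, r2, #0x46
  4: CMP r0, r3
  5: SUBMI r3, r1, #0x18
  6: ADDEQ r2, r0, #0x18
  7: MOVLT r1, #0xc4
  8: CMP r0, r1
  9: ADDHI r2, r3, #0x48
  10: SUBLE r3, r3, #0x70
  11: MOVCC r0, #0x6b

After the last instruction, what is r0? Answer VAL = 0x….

VAL = 0xd3

0: ✓ CMP  NZCV=0000
1: · ADDEQ
2: ✓ ADDPL  r2←0x19
3: ✓ SUBNE  r0←0xd3
4: ✓ CMP  NZCV=0011
5: · SUBMI
6: · ADDEQ
7: ✓ MOVLT  r1←0xc4
8: ✓ CMP  NZCV=0010
9: ✓ ADDHI  r2←0xbc
10: · SUBLE
11: · MOVCC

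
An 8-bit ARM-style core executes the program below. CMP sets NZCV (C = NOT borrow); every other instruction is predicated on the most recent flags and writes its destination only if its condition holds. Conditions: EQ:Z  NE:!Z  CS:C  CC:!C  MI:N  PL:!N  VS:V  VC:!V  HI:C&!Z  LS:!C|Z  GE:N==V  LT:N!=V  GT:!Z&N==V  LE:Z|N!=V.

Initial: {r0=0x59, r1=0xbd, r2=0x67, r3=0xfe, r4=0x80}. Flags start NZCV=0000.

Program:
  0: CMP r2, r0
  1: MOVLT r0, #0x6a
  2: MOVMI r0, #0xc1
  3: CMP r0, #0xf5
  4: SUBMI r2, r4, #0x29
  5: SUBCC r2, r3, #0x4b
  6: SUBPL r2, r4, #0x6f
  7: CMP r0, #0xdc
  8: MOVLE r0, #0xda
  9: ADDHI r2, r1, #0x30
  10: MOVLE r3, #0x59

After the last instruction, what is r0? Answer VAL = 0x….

[0] flags=0010 → (cmp)
[1] flags=0010 LT?F → skip
[2] flags=0010 MI?F → skip
[3] flags=0000 → (cmp)
[4] flags=0000 MI?F → skip
[5] flags=0000 CC?T → r2=0xb3
[6] flags=0000 PL?T → r2=0x11
[7] flags=0000 → (cmp)
[8] flags=0000 LE?F → skip
[9] flags=0000 HI?F → skip
[10] flags=0000 LE?F → skip

VAL = 0x59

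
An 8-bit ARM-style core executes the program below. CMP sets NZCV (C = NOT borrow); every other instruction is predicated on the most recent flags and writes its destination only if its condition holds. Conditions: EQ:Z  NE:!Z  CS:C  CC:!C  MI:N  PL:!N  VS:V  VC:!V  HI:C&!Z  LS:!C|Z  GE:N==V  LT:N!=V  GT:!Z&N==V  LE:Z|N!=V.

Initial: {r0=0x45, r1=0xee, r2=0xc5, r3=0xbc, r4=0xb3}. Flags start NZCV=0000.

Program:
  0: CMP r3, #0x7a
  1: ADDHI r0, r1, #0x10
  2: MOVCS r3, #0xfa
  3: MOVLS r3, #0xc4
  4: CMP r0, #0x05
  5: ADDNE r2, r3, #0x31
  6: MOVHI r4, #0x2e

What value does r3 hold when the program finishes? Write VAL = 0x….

[0] flags=0011 → (cmp)
[1] flags=0011 HI?T → r0=0xfe
[2] flags=0011 CS?T → r3=0xfa
[3] flags=0011 LS?F → skip
[4] flags=1010 → (cmp)
[5] flags=1010 NE?T → r2=0x2b
[6] flags=1010 HI?T → r4=0x2e

VAL = 0xfa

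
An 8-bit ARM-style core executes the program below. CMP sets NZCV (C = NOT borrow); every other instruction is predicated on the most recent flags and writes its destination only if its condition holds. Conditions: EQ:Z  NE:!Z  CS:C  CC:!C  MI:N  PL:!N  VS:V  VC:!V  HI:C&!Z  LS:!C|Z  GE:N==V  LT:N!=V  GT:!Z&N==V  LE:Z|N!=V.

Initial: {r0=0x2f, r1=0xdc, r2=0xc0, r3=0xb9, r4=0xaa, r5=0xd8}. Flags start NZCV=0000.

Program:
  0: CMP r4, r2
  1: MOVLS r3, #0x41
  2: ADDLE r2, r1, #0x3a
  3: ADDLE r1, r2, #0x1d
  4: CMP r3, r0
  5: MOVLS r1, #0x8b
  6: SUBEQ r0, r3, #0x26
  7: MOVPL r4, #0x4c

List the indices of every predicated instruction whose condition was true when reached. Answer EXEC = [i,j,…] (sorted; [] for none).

EXEC = [1,2,3,7]

[0] flags=1000 → (cmp)
[1] flags=1000 LS?T → r3=0x41
[2] flags=1000 LE?T → r2=0x16
[3] flags=1000 LE?T → r1=0x33
[4] flags=0010 → (cmp)
[5] flags=0010 LS?F → skip
[6] flags=0010 EQ?F → skip
[7] flags=0010 PL?T → r4=0x4c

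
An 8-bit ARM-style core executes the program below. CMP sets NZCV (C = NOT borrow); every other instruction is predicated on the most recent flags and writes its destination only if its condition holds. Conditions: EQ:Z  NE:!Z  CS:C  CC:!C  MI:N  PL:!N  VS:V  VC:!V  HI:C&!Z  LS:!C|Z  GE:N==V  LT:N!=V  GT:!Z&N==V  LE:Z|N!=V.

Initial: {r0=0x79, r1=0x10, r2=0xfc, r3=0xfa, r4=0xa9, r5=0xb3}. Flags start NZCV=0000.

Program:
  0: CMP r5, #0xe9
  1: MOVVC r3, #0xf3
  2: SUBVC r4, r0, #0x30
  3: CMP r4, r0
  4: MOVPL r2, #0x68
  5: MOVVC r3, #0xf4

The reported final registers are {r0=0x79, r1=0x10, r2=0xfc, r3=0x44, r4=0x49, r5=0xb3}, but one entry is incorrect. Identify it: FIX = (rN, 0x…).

[0] flags=1000 → (cmp)
[1] flags=1000 VC?T → r3=0xf3
[2] flags=1000 VC?T → r4=0x49
[3] flags=1000 → (cmp)
[4] flags=1000 PL?F → skip
[5] flags=1000 VC?T → r3=0xf4

FIX = (r3, 0xf4)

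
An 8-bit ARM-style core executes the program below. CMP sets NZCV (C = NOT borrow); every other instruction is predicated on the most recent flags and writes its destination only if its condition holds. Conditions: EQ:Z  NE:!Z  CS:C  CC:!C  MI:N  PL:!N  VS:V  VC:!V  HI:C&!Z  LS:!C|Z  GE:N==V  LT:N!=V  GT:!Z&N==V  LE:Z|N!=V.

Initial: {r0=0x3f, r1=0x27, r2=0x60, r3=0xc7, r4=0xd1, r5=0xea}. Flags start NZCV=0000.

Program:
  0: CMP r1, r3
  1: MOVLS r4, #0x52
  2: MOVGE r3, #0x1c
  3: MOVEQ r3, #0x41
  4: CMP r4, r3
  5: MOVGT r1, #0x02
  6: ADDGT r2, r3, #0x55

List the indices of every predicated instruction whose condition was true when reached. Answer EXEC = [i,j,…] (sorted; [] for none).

0: ✓ CMP  NZCV=0000
1: ✓ MOVLS  r4←0x52
2: ✓ MOVGE  r3←0x1c
3: · MOVEQ
4: ✓ CMP  NZCV=0010
5: ✓ MOVGT  r1←0x02
6: ✓ ADDGT  r2←0x71

EXEC = [1,2,5,6]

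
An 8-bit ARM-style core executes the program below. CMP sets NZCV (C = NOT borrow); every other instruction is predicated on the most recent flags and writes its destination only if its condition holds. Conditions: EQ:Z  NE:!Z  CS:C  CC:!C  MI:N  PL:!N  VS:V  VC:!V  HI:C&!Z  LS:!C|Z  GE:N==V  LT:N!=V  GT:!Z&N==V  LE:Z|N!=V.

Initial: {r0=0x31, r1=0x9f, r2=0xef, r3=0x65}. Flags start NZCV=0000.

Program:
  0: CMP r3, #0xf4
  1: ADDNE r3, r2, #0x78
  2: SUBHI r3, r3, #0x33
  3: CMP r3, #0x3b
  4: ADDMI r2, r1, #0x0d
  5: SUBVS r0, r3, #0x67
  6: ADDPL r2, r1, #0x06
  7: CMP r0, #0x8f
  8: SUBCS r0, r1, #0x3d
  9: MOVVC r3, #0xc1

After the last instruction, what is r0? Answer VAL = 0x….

VAL = 0x31

[0] flags=0000 → (cmp)
[1] flags=0000 NE?T → r3=0x67
[2] flags=0000 HI?F → skip
[3] flags=0010 → (cmp)
[4] flags=0010 MI?F → skip
[5] flags=0010 VS?F → skip
[6] flags=0010 PL?T → r2=0xa5
[7] flags=1001 → (cmp)
[8] flags=1001 CS?F → skip
[9] flags=1001 VC?F → skip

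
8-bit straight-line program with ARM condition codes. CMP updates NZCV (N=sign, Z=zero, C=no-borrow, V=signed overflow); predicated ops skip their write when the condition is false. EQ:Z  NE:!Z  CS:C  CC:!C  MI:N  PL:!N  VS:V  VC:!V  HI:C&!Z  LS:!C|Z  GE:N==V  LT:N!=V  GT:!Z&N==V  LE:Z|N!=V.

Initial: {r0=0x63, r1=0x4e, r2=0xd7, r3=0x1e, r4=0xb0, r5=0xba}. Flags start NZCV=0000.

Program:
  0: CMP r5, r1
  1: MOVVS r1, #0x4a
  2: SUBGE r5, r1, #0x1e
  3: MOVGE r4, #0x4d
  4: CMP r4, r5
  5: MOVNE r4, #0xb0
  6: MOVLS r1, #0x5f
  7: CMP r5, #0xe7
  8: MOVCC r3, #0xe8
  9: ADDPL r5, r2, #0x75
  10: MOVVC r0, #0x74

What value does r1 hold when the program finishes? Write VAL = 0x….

VAL = 0x5f

[0] flags=0011 → (cmp)
[1] flags=0011 VS?T → r1=0x4a
[2] flags=0011 GE?F → skip
[3] flags=0011 GE?F → skip
[4] flags=1000 → (cmp)
[5] flags=1000 NE?T → r4=0xb0
[6] flags=1000 LS?T → r1=0x5f
[7] flags=1000 → (cmp)
[8] flags=1000 CC?T → r3=0xe8
[9] flags=1000 PL?F → skip
[10] flags=1000 VC?T → r0=0x74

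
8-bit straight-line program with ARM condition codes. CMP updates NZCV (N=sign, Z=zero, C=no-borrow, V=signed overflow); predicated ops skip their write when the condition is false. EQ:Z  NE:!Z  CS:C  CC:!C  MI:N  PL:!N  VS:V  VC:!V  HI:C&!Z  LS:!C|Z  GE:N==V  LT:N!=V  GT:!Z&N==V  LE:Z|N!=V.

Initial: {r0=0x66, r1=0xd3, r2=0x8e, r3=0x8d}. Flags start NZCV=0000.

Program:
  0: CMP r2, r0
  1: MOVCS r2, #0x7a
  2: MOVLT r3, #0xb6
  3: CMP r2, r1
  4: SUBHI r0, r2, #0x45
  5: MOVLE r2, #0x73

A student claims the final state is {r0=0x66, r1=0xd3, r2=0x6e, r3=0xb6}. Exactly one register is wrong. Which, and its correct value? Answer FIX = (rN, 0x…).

FIX = (r2, 0x7a)

0: ✓ CMP  NZCV=0011
1: ✓ MOVCS  r2←0x7a
2: ✓ MOVLT  r3←0xb6
3: ✓ CMP  NZCV=1001
4: · SUBHI
5: · MOVLE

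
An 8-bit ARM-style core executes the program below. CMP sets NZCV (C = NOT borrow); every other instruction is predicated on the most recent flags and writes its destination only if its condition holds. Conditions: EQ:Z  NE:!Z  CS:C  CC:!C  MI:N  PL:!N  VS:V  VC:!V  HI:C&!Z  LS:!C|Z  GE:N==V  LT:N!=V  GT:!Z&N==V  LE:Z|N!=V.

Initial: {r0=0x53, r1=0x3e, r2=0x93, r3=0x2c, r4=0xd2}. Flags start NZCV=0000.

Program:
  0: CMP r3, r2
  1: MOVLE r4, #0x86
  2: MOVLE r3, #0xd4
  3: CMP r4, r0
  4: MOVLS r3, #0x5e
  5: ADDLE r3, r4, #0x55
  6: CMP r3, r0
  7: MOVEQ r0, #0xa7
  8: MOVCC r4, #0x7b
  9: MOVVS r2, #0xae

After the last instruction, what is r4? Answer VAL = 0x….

[0] flags=1001 → (cmp)
[1] flags=1001 LE?F → skip
[2] flags=1001 LE?F → skip
[3] flags=0011 → (cmp)
[4] flags=0011 LS?F → skip
[5] flags=0011 LE?T → r3=0x27
[6] flags=1000 → (cmp)
[7] flags=1000 EQ?F → skip
[8] flags=1000 CC?T → r4=0x7b
[9] flags=1000 VS?F → skip

VAL = 0x7b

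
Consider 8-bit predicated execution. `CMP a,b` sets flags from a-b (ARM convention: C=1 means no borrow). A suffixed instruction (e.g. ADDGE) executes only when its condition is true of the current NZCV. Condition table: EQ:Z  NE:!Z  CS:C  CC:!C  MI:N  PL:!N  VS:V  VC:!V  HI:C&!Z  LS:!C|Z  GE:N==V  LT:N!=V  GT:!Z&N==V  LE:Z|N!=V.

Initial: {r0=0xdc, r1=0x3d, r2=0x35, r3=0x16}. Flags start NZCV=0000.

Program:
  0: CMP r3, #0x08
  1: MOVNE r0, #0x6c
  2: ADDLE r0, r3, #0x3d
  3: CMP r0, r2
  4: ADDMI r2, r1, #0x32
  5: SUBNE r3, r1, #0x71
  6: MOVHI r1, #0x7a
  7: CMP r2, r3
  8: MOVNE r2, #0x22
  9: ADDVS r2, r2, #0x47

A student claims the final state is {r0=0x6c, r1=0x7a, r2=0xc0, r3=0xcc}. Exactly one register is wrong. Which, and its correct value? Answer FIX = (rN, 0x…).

FIX = (r2, 0x22)

0: ✓ CMP  NZCV=0010
1: ✓ MOVNE  r0←0x6c
2: · ADDLE
3: ✓ CMP  NZCV=0010
4: · ADDMI
5: ✓ SUBNE  r3←0xcc
6: ✓ MOVHI  r1←0x7a
7: ✓ CMP  NZCV=0000
8: ✓ MOVNE  r2←0x22
9: · ADDVS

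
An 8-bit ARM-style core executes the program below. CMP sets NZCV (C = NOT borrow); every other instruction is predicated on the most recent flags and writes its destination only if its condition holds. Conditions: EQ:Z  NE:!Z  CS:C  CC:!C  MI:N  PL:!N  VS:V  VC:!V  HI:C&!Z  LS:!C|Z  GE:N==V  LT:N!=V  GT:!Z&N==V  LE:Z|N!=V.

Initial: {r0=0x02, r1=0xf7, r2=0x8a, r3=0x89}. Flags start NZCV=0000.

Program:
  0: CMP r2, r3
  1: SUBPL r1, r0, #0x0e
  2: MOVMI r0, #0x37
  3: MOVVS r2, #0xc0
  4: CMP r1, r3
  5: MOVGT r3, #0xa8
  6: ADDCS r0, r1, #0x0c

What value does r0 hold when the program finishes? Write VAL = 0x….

VAL = 0x00

[0] flags=0010 → (cmp)
[1] flags=0010 PL?T → r1=0xf4
[2] flags=0010 MI?F → skip
[3] flags=0010 VS?F → skip
[4] flags=0010 → (cmp)
[5] flags=0010 GT?T → r3=0xa8
[6] flags=0010 CS?T → r0=0x00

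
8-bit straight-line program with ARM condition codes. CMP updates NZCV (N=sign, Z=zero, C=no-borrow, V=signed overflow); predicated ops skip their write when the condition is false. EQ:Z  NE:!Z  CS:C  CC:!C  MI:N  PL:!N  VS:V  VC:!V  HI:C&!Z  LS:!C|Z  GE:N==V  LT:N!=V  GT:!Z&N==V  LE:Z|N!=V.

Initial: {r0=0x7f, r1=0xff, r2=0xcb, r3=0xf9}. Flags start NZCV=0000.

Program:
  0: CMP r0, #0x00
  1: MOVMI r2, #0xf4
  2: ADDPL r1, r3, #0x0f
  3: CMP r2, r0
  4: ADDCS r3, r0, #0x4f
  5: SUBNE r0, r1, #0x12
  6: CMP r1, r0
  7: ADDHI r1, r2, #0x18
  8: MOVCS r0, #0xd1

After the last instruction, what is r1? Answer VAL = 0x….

VAL = 0x08

0: ✓ CMP  NZCV=0010
1: · MOVMI
2: ✓ ADDPL  r1←0x08
3: ✓ CMP  NZCV=0011
4: ✓ ADDCS  r3←0xce
5: ✓ SUBNE  r0←0xf6
6: ✓ CMP  NZCV=0000
7: · ADDHI
8: · MOVCS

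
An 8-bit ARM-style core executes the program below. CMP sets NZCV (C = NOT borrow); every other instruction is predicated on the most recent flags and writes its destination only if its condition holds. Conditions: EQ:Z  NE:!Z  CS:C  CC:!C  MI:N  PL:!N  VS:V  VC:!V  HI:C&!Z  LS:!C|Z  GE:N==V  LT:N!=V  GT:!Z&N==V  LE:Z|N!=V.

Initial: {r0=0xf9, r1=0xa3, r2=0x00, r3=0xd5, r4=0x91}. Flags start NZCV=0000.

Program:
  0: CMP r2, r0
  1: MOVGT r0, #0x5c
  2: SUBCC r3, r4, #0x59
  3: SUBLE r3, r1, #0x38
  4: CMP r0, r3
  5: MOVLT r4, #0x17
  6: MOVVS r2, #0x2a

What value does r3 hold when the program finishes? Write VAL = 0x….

0: ✓ CMP  NZCV=0000
1: ✓ MOVGT  r0←0x5c
2: ✓ SUBCC  r3←0x38
3: · SUBLE
4: ✓ CMP  NZCV=0010
5: · MOVLT
6: · MOVVS

VAL = 0x38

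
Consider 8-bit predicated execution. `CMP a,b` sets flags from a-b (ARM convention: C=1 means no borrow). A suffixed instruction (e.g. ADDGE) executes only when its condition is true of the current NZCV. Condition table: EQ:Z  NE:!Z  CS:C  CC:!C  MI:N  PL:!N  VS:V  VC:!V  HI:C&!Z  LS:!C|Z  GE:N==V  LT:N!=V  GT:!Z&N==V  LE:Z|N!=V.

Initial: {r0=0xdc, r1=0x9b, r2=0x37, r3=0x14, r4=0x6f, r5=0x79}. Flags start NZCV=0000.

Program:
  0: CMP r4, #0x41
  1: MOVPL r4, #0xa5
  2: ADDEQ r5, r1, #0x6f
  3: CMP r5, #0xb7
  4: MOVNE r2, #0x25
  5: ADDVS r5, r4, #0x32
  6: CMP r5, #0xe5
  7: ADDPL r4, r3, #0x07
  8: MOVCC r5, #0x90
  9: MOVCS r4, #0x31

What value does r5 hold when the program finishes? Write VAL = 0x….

[0] flags=0010 → (cmp)
[1] flags=0010 PL?T → r4=0xa5
[2] flags=0010 EQ?F → skip
[3] flags=1001 → (cmp)
[4] flags=1001 NE?T → r2=0x25
[5] flags=1001 VS?T → r5=0xd7
[6] flags=1000 → (cmp)
[7] flags=1000 PL?F → skip
[8] flags=1000 CC?T → r5=0x90
[9] flags=1000 CS?F → skip

VAL = 0x90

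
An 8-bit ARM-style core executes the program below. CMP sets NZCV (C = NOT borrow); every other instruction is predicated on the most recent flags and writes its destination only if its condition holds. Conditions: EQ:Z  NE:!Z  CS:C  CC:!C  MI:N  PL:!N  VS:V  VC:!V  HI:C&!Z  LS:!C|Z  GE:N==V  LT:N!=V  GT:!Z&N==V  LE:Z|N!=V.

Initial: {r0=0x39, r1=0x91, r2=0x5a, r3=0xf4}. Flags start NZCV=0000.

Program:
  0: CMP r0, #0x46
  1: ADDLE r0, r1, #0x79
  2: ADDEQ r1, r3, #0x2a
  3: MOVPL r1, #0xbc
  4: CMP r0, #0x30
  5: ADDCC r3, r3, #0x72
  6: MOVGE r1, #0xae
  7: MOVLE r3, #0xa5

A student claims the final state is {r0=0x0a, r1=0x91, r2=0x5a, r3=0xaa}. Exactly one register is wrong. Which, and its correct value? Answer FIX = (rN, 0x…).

0: ✓ CMP  NZCV=1000
1: ✓ ADDLE  r0←0x0a
2: · ADDEQ
3: · MOVPL
4: ✓ CMP  NZCV=1000
5: ✓ ADDCC  r3←0x66
6: · MOVGE
7: ✓ MOVLE  r3←0xa5

FIX = (r3, 0xa5)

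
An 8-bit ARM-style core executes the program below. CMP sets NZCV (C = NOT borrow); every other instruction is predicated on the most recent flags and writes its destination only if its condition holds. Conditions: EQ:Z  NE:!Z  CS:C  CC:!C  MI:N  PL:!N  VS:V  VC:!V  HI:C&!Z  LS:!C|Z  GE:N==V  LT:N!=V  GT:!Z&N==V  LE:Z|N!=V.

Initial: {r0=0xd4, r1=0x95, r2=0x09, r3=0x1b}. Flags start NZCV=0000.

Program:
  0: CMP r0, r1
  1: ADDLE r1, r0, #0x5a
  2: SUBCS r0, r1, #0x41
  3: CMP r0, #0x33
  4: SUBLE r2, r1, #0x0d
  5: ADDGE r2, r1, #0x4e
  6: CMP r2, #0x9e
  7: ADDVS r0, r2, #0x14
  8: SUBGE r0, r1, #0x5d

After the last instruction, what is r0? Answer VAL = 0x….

VAL = 0x38

[0] flags=0010 → (cmp)
[1] flags=0010 LE?F → skip
[2] flags=0010 CS?T → r0=0x54
[3] flags=0010 → (cmp)
[4] flags=0010 LE?F → skip
[5] flags=0010 GE?T → r2=0xe3
[6] flags=0010 → (cmp)
[7] flags=0010 VS?F → skip
[8] flags=0010 GE?T → r0=0x38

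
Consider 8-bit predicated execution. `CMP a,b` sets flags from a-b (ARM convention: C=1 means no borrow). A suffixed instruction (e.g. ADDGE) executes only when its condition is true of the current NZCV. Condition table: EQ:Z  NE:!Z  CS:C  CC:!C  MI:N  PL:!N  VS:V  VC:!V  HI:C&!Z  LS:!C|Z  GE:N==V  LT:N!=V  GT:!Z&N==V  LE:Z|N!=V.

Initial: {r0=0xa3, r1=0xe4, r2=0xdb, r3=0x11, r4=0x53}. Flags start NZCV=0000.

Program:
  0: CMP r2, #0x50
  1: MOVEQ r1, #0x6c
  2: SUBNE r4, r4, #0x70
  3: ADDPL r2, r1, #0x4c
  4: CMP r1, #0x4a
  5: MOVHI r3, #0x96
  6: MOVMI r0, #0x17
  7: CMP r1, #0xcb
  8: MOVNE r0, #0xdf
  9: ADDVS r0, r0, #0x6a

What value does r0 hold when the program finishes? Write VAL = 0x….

0: ✓ CMP  NZCV=1010
1: · MOVEQ
2: ✓ SUBNE  r4←0xe3
3: · ADDPL
4: ✓ CMP  NZCV=1010
5: ✓ MOVHI  r3←0x96
6: ✓ MOVMI  r0←0x17
7: ✓ CMP  NZCV=0010
8: ✓ MOVNE  r0←0xdf
9: · ADDVS

VAL = 0xdf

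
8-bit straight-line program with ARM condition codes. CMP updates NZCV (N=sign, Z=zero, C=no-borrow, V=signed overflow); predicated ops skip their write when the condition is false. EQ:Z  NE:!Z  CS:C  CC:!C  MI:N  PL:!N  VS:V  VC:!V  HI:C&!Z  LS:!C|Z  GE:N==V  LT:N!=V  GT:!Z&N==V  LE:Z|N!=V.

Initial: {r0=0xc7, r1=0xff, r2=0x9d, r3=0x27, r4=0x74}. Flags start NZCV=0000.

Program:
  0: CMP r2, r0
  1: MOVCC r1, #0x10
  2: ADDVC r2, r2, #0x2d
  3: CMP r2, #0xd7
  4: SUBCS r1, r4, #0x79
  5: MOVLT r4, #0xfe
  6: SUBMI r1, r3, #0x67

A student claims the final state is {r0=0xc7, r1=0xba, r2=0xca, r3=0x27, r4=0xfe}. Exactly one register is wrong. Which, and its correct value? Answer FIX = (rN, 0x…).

FIX = (r1, 0xc0)

[0] flags=1000 → (cmp)
[1] flags=1000 CC?T → r1=0x10
[2] flags=1000 VC?T → r2=0xca
[3] flags=1000 → (cmp)
[4] flags=1000 CS?F → skip
[5] flags=1000 LT?T → r4=0xfe
[6] flags=1000 MI?T → r1=0xc0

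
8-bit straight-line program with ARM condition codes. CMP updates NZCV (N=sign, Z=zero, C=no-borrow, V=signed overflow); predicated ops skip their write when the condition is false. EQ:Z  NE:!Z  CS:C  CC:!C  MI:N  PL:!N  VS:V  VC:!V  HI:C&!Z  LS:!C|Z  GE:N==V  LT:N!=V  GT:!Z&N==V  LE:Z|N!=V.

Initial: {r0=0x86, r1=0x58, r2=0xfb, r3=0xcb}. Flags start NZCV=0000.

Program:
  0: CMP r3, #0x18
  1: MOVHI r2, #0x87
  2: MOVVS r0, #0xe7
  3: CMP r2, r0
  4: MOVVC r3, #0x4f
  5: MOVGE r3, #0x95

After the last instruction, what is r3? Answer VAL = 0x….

[0] flags=1010 → (cmp)
[1] flags=1010 HI?T → r2=0x87
[2] flags=1010 VS?F → skip
[3] flags=0010 → (cmp)
[4] flags=0010 VC?T → r3=0x4f
[5] flags=0010 GE?T → r3=0x95

VAL = 0x95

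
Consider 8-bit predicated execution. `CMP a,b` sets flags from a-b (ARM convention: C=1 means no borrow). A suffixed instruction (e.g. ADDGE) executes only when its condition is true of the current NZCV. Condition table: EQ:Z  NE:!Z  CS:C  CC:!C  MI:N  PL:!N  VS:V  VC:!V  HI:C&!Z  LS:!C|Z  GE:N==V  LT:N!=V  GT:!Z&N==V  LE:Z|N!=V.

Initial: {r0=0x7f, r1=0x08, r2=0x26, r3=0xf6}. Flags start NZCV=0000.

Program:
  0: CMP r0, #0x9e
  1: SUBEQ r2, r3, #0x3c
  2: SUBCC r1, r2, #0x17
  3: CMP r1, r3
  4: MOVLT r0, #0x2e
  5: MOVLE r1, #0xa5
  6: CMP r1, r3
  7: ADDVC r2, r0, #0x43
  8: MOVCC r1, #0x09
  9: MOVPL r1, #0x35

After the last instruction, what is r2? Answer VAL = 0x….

VAL = 0xc2

0: ✓ CMP  NZCV=1001
1: · SUBEQ
2: ✓ SUBCC  r1←0x0f
3: ✓ CMP  NZCV=0000
4: · MOVLT
5: · MOVLE
6: ✓ CMP  NZCV=0000
7: ✓ ADDVC  r2←0xc2
8: ✓ MOVCC  r1←0x09
9: ✓ MOVPL  r1←0x35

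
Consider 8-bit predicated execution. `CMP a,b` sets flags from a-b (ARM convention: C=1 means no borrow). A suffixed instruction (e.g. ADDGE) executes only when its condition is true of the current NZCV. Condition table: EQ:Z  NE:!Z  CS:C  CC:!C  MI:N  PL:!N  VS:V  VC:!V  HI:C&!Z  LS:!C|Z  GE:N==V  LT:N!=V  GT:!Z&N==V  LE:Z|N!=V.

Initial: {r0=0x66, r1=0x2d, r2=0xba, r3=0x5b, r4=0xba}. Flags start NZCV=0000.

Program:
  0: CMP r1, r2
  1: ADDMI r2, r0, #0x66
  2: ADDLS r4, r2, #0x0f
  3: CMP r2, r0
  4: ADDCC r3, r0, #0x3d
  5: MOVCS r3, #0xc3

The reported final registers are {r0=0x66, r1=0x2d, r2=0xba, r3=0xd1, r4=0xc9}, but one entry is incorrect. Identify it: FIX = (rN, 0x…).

[0] flags=0000 → (cmp)
[1] flags=0000 MI?F → skip
[2] flags=0000 LS?T → r4=0xc9
[3] flags=0011 → (cmp)
[4] flags=0011 CC?F → skip
[5] flags=0011 CS?T → r3=0xc3

FIX = (r3, 0xc3)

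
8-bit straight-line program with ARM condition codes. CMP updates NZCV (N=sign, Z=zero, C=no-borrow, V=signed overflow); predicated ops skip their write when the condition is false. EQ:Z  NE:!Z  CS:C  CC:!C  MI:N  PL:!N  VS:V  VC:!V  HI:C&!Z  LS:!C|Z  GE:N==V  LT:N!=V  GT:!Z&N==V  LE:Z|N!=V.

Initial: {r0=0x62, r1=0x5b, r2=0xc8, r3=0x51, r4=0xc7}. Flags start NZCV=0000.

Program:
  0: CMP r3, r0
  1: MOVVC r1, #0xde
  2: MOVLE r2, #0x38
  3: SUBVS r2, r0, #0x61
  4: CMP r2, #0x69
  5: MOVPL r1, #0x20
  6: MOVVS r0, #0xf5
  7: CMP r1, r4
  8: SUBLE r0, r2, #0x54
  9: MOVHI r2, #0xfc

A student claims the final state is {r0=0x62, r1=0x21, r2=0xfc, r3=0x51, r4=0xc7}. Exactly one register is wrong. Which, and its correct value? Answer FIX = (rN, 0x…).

0: ✓ CMP  NZCV=1000
1: ✓ MOVVC  r1←0xde
2: ✓ MOVLE  r2←0x38
3: · SUBVS
4: ✓ CMP  NZCV=1000
5: · MOVPL
6: · MOVVS
7: ✓ CMP  NZCV=0010
8: · SUBLE
9: ✓ MOVHI  r2←0xfc

FIX = (r1, 0xde)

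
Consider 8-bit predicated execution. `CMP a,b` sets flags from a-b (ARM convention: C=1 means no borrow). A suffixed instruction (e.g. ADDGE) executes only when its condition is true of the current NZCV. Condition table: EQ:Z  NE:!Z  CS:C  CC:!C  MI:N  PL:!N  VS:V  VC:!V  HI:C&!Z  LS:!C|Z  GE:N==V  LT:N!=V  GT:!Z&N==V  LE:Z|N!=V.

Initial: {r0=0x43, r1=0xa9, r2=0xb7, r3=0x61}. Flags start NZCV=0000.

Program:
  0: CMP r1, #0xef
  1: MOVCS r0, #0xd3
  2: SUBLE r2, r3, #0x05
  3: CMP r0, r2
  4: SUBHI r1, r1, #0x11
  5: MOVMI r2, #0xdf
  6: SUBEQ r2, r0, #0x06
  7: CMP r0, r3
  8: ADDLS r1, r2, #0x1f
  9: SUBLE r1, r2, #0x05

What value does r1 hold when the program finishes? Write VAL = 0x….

[0] flags=1000 → (cmp)
[1] flags=1000 CS?F → skip
[2] flags=1000 LE?T → r2=0x5c
[3] flags=1000 → (cmp)
[4] flags=1000 HI?F → skip
[5] flags=1000 MI?T → r2=0xdf
[6] flags=1000 EQ?F → skip
[7] flags=1000 → (cmp)
[8] flags=1000 LS?T → r1=0xfe
[9] flags=1000 LE?T → r1=0xda

VAL = 0xda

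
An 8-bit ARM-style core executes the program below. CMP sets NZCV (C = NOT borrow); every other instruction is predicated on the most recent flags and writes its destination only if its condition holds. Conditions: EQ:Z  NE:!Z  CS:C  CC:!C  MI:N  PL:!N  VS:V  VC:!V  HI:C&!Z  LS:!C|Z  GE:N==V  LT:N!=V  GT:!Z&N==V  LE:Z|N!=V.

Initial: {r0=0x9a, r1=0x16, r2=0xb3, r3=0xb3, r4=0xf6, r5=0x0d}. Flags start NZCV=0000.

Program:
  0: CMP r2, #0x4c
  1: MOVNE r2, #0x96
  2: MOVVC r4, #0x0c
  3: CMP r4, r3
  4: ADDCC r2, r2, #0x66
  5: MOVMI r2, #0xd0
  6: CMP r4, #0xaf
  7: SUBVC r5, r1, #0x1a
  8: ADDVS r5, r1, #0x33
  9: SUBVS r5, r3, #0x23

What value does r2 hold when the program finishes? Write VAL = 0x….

0: ✓ CMP  NZCV=0011
1: ✓ MOVNE  r2←0x96
2: · MOVVC
3: ✓ CMP  NZCV=0010
4: · ADDCC
5: · MOVMI
6: ✓ CMP  NZCV=0010
7: ✓ SUBVC  r5←0xfc
8: · ADDVS
9: · SUBVS

VAL = 0x96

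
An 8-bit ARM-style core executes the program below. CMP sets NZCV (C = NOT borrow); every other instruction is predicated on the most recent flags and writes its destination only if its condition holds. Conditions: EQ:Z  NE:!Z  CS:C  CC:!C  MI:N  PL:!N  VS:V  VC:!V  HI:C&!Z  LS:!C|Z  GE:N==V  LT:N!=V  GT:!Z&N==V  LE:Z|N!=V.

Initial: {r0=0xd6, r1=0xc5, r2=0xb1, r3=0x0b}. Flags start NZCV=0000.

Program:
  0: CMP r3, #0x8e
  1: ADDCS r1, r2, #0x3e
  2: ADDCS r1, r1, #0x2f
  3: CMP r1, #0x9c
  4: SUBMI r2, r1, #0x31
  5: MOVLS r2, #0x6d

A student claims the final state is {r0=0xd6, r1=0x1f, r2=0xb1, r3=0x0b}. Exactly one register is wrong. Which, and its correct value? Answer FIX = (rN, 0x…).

FIX = (r1, 0xc5)

0: ✓ CMP  NZCV=0000
1: · ADDCS
2: · ADDCS
3: ✓ CMP  NZCV=0010
4: · SUBMI
5: · MOVLS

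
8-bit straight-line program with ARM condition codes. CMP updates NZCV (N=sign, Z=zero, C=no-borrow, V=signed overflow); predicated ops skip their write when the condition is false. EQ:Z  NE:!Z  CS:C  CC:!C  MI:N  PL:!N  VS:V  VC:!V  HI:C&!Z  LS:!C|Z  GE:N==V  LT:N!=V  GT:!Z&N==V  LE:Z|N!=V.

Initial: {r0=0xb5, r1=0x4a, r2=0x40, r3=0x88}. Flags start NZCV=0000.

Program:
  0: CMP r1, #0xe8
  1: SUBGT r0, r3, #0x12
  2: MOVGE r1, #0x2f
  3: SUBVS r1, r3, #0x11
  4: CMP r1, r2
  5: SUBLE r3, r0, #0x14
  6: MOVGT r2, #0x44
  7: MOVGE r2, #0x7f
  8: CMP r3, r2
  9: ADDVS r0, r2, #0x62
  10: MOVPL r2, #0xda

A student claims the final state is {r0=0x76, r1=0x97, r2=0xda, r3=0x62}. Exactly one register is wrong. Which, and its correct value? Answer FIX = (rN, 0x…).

FIX = (r1, 0x2f)

[0] flags=0000 → (cmp)
[1] flags=0000 GT?T → r0=0x76
[2] flags=0000 GE?T → r1=0x2f
[3] flags=0000 VS?F → skip
[4] flags=1000 → (cmp)
[5] flags=1000 LE?T → r3=0x62
[6] flags=1000 GT?F → skip
[7] flags=1000 GE?F → skip
[8] flags=0010 → (cmp)
[9] flags=0010 VS?F → skip
[10] flags=0010 PL?T → r2=0xda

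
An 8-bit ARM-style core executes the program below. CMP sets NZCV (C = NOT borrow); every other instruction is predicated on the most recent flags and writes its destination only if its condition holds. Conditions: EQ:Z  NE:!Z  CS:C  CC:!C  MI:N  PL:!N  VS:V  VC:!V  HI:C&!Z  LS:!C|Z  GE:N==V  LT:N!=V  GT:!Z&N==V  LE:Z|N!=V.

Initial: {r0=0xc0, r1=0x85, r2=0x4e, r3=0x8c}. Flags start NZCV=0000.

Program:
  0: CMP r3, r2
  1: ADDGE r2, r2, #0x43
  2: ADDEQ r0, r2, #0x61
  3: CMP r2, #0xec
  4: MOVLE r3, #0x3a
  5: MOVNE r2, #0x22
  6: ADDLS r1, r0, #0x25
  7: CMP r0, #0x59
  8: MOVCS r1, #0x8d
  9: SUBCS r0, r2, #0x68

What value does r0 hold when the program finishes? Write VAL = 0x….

VAL = 0xba

[0] flags=0011 → (cmp)
[1] flags=0011 GE?F → skip
[2] flags=0011 EQ?F → skip
[3] flags=0000 → (cmp)
[4] flags=0000 LE?F → skip
[5] flags=0000 NE?T → r2=0x22
[6] flags=0000 LS?T → r1=0xe5
[7] flags=0011 → (cmp)
[8] flags=0011 CS?T → r1=0x8d
[9] flags=0011 CS?T → r0=0xba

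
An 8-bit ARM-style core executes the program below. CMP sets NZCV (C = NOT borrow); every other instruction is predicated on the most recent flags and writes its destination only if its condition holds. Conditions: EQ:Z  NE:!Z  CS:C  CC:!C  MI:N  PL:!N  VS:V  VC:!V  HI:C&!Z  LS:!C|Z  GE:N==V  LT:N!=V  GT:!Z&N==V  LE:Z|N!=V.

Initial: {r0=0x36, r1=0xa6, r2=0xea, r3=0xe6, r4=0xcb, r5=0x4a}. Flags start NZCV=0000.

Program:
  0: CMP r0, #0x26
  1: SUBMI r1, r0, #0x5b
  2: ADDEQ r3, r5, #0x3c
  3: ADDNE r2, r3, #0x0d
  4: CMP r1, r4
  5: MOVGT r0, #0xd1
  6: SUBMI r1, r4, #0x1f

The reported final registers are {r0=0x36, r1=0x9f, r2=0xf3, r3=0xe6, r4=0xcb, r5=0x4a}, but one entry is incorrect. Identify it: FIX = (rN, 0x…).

[0] flags=0010 → (cmp)
[1] flags=0010 MI?F → skip
[2] flags=0010 EQ?F → skip
[3] flags=0010 NE?T → r2=0xf3
[4] flags=1000 → (cmp)
[5] flags=1000 GT?F → skip
[6] flags=1000 MI?T → r1=0xac

FIX = (r1, 0xac)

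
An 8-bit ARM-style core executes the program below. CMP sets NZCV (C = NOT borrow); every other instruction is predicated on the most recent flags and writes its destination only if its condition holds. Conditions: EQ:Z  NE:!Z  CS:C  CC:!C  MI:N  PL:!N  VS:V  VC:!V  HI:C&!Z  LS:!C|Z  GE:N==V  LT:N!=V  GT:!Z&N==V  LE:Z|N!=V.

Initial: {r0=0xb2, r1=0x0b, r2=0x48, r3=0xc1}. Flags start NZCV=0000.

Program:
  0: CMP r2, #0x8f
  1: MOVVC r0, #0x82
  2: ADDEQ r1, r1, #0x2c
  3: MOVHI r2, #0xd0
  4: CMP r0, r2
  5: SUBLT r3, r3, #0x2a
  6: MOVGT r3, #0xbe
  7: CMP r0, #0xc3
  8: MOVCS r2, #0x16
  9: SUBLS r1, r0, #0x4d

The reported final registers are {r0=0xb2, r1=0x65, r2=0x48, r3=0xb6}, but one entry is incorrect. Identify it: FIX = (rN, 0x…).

FIX = (r3, 0x97)

0: ✓ CMP  NZCV=1001
1: · MOVVC
2: · ADDEQ
3: · MOVHI
4: ✓ CMP  NZCV=0011
5: ✓ SUBLT  r3←0x97
6: · MOVGT
7: ✓ CMP  NZCV=1000
8: · MOVCS
9: ✓ SUBLS  r1←0x65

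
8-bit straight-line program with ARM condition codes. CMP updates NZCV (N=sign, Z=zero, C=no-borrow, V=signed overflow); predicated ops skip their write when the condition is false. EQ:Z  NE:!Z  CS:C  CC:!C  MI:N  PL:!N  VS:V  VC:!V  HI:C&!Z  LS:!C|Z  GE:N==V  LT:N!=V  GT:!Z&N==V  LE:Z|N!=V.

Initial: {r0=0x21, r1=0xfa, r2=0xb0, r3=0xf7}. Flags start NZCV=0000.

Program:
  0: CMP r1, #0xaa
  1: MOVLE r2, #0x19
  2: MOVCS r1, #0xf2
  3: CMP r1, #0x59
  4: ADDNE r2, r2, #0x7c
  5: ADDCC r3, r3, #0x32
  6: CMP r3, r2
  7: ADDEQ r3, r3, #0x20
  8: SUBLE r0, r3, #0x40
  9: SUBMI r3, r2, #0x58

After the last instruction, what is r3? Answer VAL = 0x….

[0] flags=0010 → (cmp)
[1] flags=0010 LE?F → skip
[2] flags=0010 CS?T → r1=0xf2
[3] flags=1010 → (cmp)
[4] flags=1010 NE?T → r2=0x2c
[5] flags=1010 CC?F → skip
[6] flags=1010 → (cmp)
[7] flags=1010 EQ?F → skip
[8] flags=1010 LE?T → r0=0xb7
[9] flags=1010 MI?T → r3=0xd4

VAL = 0xd4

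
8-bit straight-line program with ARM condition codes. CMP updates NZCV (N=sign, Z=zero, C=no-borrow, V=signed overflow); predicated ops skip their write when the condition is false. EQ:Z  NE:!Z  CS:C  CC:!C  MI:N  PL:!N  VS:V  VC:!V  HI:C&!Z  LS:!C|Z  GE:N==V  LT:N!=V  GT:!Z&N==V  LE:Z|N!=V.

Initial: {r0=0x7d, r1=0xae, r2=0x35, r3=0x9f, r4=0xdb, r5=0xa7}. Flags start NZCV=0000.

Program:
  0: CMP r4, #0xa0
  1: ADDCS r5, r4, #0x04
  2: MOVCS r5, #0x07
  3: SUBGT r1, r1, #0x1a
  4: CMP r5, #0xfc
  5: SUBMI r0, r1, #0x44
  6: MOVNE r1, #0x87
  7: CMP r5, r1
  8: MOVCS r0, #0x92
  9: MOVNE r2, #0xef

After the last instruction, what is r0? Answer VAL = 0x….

[0] flags=0010 → (cmp)
[1] flags=0010 CS?T → r5=0xdf
[2] flags=0010 CS?T → r5=0x07
[3] flags=0010 GT?T → r1=0x94
[4] flags=0000 → (cmp)
[5] flags=0000 MI?F → skip
[6] flags=0000 NE?T → r1=0x87
[7] flags=1001 → (cmp)
[8] flags=1001 CS?F → skip
[9] flags=1001 NE?T → r2=0xef

VAL = 0x7d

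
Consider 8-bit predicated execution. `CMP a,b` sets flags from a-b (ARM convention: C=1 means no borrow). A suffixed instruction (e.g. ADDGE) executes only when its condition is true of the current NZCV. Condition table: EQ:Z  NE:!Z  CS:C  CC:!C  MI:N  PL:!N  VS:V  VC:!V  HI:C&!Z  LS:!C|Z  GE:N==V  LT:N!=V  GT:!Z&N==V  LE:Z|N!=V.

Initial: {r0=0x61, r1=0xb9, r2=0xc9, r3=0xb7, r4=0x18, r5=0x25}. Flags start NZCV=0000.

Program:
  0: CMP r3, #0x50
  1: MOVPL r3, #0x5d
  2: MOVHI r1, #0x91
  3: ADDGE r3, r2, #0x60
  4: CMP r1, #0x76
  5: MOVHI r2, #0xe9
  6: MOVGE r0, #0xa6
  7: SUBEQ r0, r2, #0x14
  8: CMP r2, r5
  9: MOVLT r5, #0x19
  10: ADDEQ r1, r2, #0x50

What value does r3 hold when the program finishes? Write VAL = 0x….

VAL = 0x5d

[0] flags=0011 → (cmp)
[1] flags=0011 PL?T → r3=0x5d
[2] flags=0011 HI?T → r1=0x91
[3] flags=0011 GE?F → skip
[4] flags=0011 → (cmp)
[5] flags=0011 HI?T → r2=0xe9
[6] flags=0011 GE?F → skip
[7] flags=0011 EQ?F → skip
[8] flags=1010 → (cmp)
[9] flags=1010 LT?T → r5=0x19
[10] flags=1010 EQ?F → skip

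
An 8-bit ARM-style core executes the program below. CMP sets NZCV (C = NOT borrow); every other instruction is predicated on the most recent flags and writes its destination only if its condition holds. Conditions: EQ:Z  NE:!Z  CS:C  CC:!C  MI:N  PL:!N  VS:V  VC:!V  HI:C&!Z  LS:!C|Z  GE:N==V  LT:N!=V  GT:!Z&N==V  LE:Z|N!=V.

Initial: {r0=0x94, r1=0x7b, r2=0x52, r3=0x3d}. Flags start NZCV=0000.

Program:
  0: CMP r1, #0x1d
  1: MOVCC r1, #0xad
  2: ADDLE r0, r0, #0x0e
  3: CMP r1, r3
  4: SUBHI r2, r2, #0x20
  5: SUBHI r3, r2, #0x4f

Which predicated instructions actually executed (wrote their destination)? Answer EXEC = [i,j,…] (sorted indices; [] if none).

0: ✓ CMP  NZCV=0010
1: · MOVCC
2: · ADDLE
3: ✓ CMP  NZCV=0010
4: ✓ SUBHI  r2←0x32
5: ✓ SUBHI  r3←0xe3

EXEC = [4,5]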